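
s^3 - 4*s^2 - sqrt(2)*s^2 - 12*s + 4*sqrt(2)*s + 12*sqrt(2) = (s - 6)*(s + 2)*(s - sqrt(2))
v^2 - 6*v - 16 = (v - 8)*(v + 2)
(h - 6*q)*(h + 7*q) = h^2 + h*q - 42*q^2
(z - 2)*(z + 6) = z^2 + 4*z - 12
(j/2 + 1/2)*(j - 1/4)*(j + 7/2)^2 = j^4/2 + 31*j^3/8 + 69*j^2/8 + 119*j/32 - 49/32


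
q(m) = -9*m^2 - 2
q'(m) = -18*m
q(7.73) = -539.78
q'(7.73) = -139.14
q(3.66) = -122.56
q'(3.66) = -65.88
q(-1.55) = -23.62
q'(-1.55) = 27.90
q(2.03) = -39.09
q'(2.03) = -36.54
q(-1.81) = -31.48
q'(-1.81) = 32.58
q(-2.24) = -47.16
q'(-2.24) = 40.32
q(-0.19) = -2.32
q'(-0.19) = 3.42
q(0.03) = -2.01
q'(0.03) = -0.54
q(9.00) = -731.00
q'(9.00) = -162.00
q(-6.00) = -326.00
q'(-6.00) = 108.00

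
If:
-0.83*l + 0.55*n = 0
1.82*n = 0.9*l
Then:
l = 0.00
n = 0.00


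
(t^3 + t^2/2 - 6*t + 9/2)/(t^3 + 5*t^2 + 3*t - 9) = (t - 3/2)/(t + 3)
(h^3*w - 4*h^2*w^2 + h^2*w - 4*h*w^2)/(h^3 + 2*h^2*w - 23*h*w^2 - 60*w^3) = h*w*(h^2 - 4*h*w + h - 4*w)/(h^3 + 2*h^2*w - 23*h*w^2 - 60*w^3)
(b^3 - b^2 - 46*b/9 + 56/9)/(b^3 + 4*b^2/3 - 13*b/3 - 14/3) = (b - 4/3)/(b + 1)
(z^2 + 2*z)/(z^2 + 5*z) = (z + 2)/(z + 5)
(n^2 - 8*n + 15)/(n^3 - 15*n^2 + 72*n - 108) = (n - 5)/(n^2 - 12*n + 36)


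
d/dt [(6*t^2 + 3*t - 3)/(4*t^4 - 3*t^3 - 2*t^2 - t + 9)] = 3*(-16*t^5 - 6*t^4 + 22*t^3 - 9*t^2 + 32*t + 8)/(16*t^8 - 24*t^7 - 7*t^6 + 4*t^5 + 82*t^4 - 50*t^3 - 35*t^2 - 18*t + 81)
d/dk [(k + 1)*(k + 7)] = 2*k + 8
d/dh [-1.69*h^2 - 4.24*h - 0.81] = -3.38*h - 4.24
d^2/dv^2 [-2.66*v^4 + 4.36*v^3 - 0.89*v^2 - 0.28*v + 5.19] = -31.92*v^2 + 26.16*v - 1.78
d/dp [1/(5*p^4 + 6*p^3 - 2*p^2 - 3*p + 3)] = (-20*p^3 - 18*p^2 + 4*p + 3)/(5*p^4 + 6*p^3 - 2*p^2 - 3*p + 3)^2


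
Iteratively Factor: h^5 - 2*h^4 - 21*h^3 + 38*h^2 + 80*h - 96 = (h + 4)*(h^4 - 6*h^3 + 3*h^2 + 26*h - 24) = (h - 3)*(h + 4)*(h^3 - 3*h^2 - 6*h + 8) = (h - 3)*(h + 2)*(h + 4)*(h^2 - 5*h + 4) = (h - 4)*(h - 3)*(h + 2)*(h + 4)*(h - 1)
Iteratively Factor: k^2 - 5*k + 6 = (k - 3)*(k - 2)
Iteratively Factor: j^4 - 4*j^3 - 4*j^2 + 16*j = (j - 4)*(j^3 - 4*j) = (j - 4)*(j + 2)*(j^2 - 2*j) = j*(j - 4)*(j + 2)*(j - 2)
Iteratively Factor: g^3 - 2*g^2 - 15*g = (g + 3)*(g^2 - 5*g) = g*(g + 3)*(g - 5)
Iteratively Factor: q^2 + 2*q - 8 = (q - 2)*(q + 4)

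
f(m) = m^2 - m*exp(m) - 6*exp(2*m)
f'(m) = -m*exp(m) + 2*m - 12*exp(2*m) - exp(m)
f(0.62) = -21.50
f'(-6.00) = -11.99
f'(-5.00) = -9.97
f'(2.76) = -3049.51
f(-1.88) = 3.68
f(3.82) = -12638.08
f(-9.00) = 81.00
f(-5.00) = 25.03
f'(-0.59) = -5.09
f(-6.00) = 36.01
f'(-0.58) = -5.16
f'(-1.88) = -3.91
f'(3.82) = -25169.10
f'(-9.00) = -18.00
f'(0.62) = -43.24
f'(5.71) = -1095527.84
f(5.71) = -548447.93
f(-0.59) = -1.17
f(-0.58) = -1.22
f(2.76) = -1533.80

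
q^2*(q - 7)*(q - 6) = q^4 - 13*q^3 + 42*q^2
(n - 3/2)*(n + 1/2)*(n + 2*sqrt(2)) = n^3 - n^2 + 2*sqrt(2)*n^2 - 2*sqrt(2)*n - 3*n/4 - 3*sqrt(2)/2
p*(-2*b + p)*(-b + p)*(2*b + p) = 4*b^3*p - 4*b^2*p^2 - b*p^3 + p^4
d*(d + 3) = d^2 + 3*d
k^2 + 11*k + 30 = (k + 5)*(k + 6)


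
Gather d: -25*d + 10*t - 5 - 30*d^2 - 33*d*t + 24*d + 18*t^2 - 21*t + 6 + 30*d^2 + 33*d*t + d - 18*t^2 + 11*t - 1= 0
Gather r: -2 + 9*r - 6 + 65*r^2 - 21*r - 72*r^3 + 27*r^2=-72*r^3 + 92*r^2 - 12*r - 8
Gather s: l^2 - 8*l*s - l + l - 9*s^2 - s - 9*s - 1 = l^2 - 9*s^2 + s*(-8*l - 10) - 1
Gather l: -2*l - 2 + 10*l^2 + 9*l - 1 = 10*l^2 + 7*l - 3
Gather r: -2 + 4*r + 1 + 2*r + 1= 6*r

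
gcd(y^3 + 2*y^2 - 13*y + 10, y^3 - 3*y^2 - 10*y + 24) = y - 2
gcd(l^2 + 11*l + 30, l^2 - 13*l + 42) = 1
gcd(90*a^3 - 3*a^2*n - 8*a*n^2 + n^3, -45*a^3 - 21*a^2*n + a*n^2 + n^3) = 15*a^2 + 2*a*n - n^2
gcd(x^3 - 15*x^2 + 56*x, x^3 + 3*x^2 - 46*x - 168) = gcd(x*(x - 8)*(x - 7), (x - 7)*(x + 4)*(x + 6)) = x - 7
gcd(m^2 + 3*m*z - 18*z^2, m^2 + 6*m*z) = m + 6*z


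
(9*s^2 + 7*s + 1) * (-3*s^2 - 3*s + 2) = -27*s^4 - 48*s^3 - 6*s^2 + 11*s + 2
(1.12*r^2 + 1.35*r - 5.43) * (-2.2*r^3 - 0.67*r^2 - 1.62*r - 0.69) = -2.464*r^5 - 3.7204*r^4 + 9.2271*r^3 + 0.6783*r^2 + 7.8651*r + 3.7467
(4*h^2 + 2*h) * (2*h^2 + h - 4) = 8*h^4 + 8*h^3 - 14*h^2 - 8*h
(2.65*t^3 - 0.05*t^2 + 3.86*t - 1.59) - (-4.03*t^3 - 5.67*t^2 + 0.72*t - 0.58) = 6.68*t^3 + 5.62*t^2 + 3.14*t - 1.01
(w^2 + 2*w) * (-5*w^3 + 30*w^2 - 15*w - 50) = -5*w^5 + 20*w^4 + 45*w^3 - 80*w^2 - 100*w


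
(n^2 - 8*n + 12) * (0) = 0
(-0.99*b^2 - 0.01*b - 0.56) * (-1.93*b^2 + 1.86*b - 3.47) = 1.9107*b^4 - 1.8221*b^3 + 4.4975*b^2 - 1.0069*b + 1.9432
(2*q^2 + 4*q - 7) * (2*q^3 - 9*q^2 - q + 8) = 4*q^5 - 10*q^4 - 52*q^3 + 75*q^2 + 39*q - 56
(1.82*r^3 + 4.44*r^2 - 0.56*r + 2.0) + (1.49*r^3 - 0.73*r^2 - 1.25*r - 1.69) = 3.31*r^3 + 3.71*r^2 - 1.81*r + 0.31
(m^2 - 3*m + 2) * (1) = m^2 - 3*m + 2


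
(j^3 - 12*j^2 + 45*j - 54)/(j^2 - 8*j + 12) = (j^2 - 6*j + 9)/(j - 2)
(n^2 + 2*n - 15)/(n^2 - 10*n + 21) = (n + 5)/(n - 7)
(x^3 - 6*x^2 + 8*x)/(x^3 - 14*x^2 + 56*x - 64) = x/(x - 8)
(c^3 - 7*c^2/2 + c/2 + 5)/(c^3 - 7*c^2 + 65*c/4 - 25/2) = 2*(c + 1)/(2*c - 5)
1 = 1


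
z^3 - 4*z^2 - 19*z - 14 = (z - 7)*(z + 1)*(z + 2)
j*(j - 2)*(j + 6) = j^3 + 4*j^2 - 12*j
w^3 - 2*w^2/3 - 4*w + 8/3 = (w - 2)*(w - 2/3)*(w + 2)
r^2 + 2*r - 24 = (r - 4)*(r + 6)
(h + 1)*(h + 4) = h^2 + 5*h + 4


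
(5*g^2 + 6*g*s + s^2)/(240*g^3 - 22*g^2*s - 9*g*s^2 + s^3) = (g + s)/(48*g^2 - 14*g*s + s^2)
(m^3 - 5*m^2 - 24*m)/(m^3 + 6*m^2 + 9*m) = (m - 8)/(m + 3)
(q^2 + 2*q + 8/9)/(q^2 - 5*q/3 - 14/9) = (3*q + 4)/(3*q - 7)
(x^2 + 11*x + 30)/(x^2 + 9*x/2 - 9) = 2*(x + 5)/(2*x - 3)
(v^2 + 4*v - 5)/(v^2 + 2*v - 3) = (v + 5)/(v + 3)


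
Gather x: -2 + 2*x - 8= 2*x - 10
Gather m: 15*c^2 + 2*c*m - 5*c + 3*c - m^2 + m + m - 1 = 15*c^2 - 2*c - m^2 + m*(2*c + 2) - 1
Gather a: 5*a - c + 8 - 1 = 5*a - c + 7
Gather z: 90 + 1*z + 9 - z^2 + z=-z^2 + 2*z + 99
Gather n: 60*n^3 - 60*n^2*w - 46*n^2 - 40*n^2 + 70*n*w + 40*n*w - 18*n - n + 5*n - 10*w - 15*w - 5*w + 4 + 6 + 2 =60*n^3 + n^2*(-60*w - 86) + n*(110*w - 14) - 30*w + 12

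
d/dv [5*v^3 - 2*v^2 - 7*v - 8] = 15*v^2 - 4*v - 7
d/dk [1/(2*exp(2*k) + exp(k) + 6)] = (-4*exp(k) - 1)*exp(k)/(2*exp(2*k) + exp(k) + 6)^2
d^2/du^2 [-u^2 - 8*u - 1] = -2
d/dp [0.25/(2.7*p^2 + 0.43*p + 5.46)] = (-1.35*p - 0.1075)/(2.7*p^2 + 0.43*p + 5.46)^2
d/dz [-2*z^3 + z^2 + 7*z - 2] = -6*z^2 + 2*z + 7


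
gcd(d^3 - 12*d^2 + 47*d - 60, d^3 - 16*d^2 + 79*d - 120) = d^2 - 8*d + 15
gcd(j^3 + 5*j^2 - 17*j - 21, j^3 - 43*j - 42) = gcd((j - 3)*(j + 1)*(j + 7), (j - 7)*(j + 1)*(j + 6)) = j + 1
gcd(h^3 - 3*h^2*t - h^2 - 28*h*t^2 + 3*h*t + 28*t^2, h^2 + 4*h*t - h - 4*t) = h^2 + 4*h*t - h - 4*t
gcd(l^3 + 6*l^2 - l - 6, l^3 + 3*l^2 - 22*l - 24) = l^2 + 7*l + 6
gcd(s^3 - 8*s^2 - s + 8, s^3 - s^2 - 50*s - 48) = s^2 - 7*s - 8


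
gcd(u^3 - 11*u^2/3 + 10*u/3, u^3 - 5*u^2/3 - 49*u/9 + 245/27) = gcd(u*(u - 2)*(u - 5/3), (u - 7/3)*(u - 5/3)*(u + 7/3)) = u - 5/3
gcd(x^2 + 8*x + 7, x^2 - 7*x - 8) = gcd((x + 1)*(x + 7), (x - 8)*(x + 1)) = x + 1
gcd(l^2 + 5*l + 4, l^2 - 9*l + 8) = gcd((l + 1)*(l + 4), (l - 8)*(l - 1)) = 1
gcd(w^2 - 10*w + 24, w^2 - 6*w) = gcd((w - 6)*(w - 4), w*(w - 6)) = w - 6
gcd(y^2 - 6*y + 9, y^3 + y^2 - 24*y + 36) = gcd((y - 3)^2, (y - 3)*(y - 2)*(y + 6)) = y - 3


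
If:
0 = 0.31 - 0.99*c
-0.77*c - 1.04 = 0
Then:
No Solution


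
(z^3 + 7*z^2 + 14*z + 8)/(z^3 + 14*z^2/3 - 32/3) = 3*(z + 1)/(3*z - 4)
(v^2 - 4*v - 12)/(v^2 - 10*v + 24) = (v + 2)/(v - 4)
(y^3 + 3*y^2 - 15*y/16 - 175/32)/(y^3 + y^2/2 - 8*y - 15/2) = (y^2 + y/2 - 35/16)/(y^2 - 2*y - 3)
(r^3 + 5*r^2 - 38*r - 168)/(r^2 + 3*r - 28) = (r^2 - 2*r - 24)/(r - 4)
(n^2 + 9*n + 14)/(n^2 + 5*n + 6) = (n + 7)/(n + 3)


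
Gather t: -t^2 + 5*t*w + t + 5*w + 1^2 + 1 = -t^2 + t*(5*w + 1) + 5*w + 2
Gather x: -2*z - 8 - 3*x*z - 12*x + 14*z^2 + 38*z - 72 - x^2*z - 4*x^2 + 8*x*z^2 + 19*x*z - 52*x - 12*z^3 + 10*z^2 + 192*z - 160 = x^2*(-z - 4) + x*(8*z^2 + 16*z - 64) - 12*z^3 + 24*z^2 + 228*z - 240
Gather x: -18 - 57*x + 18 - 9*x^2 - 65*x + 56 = -9*x^2 - 122*x + 56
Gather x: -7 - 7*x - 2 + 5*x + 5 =-2*x - 4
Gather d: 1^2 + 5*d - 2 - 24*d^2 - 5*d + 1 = -24*d^2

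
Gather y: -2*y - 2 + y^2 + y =y^2 - y - 2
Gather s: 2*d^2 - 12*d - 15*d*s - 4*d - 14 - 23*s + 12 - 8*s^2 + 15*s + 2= 2*d^2 - 16*d - 8*s^2 + s*(-15*d - 8)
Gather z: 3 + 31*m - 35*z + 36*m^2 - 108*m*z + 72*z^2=36*m^2 + 31*m + 72*z^2 + z*(-108*m - 35) + 3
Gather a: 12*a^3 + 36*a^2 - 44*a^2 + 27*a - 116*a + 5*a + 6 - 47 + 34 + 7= 12*a^3 - 8*a^2 - 84*a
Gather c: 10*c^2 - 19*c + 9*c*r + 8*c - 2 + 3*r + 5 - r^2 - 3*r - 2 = 10*c^2 + c*(9*r - 11) - r^2 + 1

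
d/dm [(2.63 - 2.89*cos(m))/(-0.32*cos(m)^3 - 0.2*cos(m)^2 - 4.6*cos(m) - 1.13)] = (1.8496*cos(m)^3 - 1.9468*cos(m)^2 - 1.052*cos(m) - 15.3637)*sin(m)/(0.1024*cos(m)^6 + 0.128*cos(m)^5 + 2.984*cos(m)^4 + 2.5632*cos(m)^3 + 21.612*cos(m)^2 + 10.396*cos(m) + 1.2769)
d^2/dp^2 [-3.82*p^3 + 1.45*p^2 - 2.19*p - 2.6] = 2.9 - 22.92*p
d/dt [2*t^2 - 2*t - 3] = 4*t - 2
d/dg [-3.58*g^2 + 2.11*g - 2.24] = 2.11 - 7.16*g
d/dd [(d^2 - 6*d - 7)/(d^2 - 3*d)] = (3*d^2 + 14*d - 21)/(d^2*(d^2 - 6*d + 9))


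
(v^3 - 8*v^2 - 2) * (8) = 8*v^3 - 64*v^2 - 16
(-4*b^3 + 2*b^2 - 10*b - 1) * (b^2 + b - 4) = -4*b^5 - 2*b^4 + 8*b^3 - 19*b^2 + 39*b + 4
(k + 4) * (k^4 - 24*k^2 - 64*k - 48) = k^5 + 4*k^4 - 24*k^3 - 160*k^2 - 304*k - 192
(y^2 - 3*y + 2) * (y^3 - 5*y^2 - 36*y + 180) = y^5 - 8*y^4 - 19*y^3 + 278*y^2 - 612*y + 360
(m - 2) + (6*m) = 7*m - 2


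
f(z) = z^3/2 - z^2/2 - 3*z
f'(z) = 3*z^2/2 - z - 3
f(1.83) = -4.10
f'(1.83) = 0.19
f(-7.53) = -219.24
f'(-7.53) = 89.58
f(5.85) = 65.44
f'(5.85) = 42.48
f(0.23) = -0.71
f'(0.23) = -3.15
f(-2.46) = -3.09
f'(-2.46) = 8.54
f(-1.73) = 1.10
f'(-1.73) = 3.22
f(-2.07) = -0.37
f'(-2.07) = 5.50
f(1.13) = -3.31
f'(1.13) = -2.21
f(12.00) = 756.00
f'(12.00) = 201.00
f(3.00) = 0.00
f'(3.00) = 7.50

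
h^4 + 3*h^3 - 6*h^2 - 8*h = h*(h - 2)*(h + 1)*(h + 4)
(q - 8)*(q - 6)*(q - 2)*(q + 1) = q^4 - 15*q^3 + 60*q^2 - 20*q - 96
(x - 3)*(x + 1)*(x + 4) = x^3 + 2*x^2 - 11*x - 12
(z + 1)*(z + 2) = z^2 + 3*z + 2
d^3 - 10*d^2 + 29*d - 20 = (d - 5)*(d - 4)*(d - 1)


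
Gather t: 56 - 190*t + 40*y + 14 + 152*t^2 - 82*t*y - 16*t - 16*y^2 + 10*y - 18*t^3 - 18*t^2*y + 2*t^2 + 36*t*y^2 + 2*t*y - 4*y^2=-18*t^3 + t^2*(154 - 18*y) + t*(36*y^2 - 80*y - 206) - 20*y^2 + 50*y + 70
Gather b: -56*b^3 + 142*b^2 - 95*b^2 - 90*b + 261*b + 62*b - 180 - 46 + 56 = -56*b^3 + 47*b^2 + 233*b - 170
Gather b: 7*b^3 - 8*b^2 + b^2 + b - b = 7*b^3 - 7*b^2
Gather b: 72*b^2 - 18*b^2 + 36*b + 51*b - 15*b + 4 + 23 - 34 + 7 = 54*b^2 + 72*b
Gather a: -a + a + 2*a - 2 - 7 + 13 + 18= 2*a + 22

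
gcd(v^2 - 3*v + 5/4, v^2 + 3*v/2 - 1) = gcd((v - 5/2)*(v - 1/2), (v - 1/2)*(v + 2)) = v - 1/2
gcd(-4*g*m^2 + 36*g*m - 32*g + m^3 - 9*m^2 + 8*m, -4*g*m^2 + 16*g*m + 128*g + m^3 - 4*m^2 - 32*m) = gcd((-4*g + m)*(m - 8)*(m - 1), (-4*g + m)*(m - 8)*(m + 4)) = 4*g*m - 32*g - m^2 + 8*m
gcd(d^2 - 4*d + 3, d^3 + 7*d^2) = 1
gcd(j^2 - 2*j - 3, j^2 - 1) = j + 1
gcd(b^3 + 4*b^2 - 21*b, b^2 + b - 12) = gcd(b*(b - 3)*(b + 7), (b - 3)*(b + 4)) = b - 3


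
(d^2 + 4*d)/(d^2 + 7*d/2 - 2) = 2*d/(2*d - 1)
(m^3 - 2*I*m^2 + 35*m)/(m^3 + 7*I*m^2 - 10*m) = (m - 7*I)/(m + 2*I)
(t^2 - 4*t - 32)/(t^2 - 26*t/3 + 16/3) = 3*(t + 4)/(3*t - 2)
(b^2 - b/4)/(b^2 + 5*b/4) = (4*b - 1)/(4*b + 5)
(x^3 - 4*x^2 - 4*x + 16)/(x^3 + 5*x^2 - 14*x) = (x^2 - 2*x - 8)/(x*(x + 7))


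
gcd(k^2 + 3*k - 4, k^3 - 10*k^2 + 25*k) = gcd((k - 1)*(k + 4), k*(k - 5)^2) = 1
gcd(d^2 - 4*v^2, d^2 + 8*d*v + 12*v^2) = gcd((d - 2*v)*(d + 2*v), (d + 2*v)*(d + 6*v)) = d + 2*v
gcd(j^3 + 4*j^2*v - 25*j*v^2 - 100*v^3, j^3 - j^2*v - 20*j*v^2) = -j^2 + j*v + 20*v^2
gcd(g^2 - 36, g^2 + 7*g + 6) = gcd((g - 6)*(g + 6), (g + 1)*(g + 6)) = g + 6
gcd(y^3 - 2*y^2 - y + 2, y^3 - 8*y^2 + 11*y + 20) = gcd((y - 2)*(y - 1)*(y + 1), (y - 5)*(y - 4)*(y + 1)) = y + 1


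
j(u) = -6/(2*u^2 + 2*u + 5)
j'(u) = -6*(-4*u - 2)/(2*u^2 + 2*u + 5)^2 = 12*(2*u + 1)/(2*u^2 + 2*u + 5)^2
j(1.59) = -0.45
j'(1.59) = 0.29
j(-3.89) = -0.22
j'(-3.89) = -0.11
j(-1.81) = -0.76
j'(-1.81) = -0.50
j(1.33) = -0.54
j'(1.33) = 0.35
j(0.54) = -0.90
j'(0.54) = 0.56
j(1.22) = -0.58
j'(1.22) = 0.38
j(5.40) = -0.08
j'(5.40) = 0.03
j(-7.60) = -0.06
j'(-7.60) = -0.02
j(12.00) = -0.02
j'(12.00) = 0.00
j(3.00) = -0.21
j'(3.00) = 0.10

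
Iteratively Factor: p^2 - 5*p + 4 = (p - 1)*(p - 4)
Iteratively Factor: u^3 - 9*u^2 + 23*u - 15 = (u - 5)*(u^2 - 4*u + 3) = (u - 5)*(u - 1)*(u - 3)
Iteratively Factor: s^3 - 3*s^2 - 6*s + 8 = (s - 1)*(s^2 - 2*s - 8) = (s - 1)*(s + 2)*(s - 4)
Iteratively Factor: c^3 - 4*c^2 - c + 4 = (c - 4)*(c^2 - 1) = (c - 4)*(c + 1)*(c - 1)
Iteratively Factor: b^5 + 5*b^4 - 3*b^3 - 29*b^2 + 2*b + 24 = (b + 4)*(b^4 + b^3 - 7*b^2 - b + 6) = (b + 1)*(b + 4)*(b^3 - 7*b + 6) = (b - 1)*(b + 1)*(b + 4)*(b^2 + b - 6) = (b - 2)*(b - 1)*(b + 1)*(b + 4)*(b + 3)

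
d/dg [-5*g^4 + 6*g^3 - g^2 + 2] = 2*g*(-10*g^2 + 9*g - 1)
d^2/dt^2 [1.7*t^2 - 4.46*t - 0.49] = 3.40000000000000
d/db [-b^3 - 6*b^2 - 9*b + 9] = -3*b^2 - 12*b - 9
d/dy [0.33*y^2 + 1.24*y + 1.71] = 0.66*y + 1.24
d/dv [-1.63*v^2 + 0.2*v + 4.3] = 0.2 - 3.26*v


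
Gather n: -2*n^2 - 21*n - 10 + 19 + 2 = -2*n^2 - 21*n + 11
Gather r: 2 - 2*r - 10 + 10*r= 8*r - 8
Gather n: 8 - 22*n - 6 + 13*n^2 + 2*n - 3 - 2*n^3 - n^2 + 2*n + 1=-2*n^3 + 12*n^2 - 18*n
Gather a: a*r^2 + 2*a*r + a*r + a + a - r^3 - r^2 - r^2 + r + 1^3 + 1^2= a*(r^2 + 3*r + 2) - r^3 - 2*r^2 + r + 2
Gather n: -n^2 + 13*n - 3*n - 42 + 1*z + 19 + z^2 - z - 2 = -n^2 + 10*n + z^2 - 25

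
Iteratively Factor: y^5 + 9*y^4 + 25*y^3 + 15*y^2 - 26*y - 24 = (y - 1)*(y^4 + 10*y^3 + 35*y^2 + 50*y + 24) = (y - 1)*(y + 4)*(y^3 + 6*y^2 + 11*y + 6) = (y - 1)*(y + 1)*(y + 4)*(y^2 + 5*y + 6) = (y - 1)*(y + 1)*(y + 2)*(y + 4)*(y + 3)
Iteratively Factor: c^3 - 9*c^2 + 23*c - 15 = (c - 1)*(c^2 - 8*c + 15) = (c - 5)*(c - 1)*(c - 3)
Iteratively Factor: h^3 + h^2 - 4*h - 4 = (h - 2)*(h^2 + 3*h + 2) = (h - 2)*(h + 1)*(h + 2)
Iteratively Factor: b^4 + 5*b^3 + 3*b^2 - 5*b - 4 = (b - 1)*(b^3 + 6*b^2 + 9*b + 4) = (b - 1)*(b + 1)*(b^2 + 5*b + 4) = (b - 1)*(b + 1)^2*(b + 4)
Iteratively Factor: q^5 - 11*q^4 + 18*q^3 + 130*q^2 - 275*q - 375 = (q - 5)*(q^4 - 6*q^3 - 12*q^2 + 70*q + 75) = (q - 5)*(q + 3)*(q^3 - 9*q^2 + 15*q + 25) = (q - 5)*(q + 1)*(q + 3)*(q^2 - 10*q + 25) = (q - 5)^2*(q + 1)*(q + 3)*(q - 5)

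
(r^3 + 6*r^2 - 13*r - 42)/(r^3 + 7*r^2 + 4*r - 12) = (r^2 + 4*r - 21)/(r^2 + 5*r - 6)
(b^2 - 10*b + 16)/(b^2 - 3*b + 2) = (b - 8)/(b - 1)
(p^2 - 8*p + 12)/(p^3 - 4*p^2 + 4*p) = (p - 6)/(p*(p - 2))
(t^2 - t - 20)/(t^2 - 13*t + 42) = (t^2 - t - 20)/(t^2 - 13*t + 42)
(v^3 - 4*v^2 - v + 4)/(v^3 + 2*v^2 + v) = (v^2 - 5*v + 4)/(v*(v + 1))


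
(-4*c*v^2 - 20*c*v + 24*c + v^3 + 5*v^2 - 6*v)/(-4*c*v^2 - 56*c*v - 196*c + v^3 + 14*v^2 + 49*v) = (v^2 + 5*v - 6)/(v^2 + 14*v + 49)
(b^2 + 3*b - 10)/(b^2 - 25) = (b - 2)/(b - 5)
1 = 1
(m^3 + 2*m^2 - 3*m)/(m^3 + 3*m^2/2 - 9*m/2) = 2*(m - 1)/(2*m - 3)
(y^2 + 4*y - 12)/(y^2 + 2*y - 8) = (y + 6)/(y + 4)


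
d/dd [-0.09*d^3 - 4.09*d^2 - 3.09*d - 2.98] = -0.27*d^2 - 8.18*d - 3.09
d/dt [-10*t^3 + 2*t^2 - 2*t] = -30*t^2 + 4*t - 2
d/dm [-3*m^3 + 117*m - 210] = 117 - 9*m^2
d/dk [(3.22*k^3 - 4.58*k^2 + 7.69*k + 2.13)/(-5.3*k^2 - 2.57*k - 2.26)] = (-17.066*k^4 - 16.5508*k^3 + 30.696*k^2 + 43.2796*k - 11.9053)/(28.09*k^4 + 27.242*k^3 + 30.5609*k^2 + 11.6164*k + 5.1076)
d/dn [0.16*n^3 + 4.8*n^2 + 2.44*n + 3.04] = 0.48*n^2 + 9.6*n + 2.44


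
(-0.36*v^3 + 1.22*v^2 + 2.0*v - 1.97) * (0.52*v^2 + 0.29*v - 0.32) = -0.1872*v^5 + 0.53*v^4 + 1.509*v^3 - 0.8348*v^2 - 1.2113*v + 0.6304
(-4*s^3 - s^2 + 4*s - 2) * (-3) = 12*s^3 + 3*s^2 - 12*s + 6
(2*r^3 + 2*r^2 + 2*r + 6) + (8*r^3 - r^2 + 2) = 10*r^3 + r^2 + 2*r + 8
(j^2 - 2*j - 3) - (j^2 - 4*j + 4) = 2*j - 7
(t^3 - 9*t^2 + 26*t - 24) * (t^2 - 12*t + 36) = t^5 - 21*t^4 + 170*t^3 - 660*t^2 + 1224*t - 864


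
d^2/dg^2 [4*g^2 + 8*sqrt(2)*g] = 8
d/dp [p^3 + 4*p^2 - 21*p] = 3*p^2 + 8*p - 21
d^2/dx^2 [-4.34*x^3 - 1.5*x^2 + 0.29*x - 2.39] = -26.04*x - 3.0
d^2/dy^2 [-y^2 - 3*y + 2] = -2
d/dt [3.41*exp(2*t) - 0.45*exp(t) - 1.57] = (6.82*exp(t) - 0.45)*exp(t)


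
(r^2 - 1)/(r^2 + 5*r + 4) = (r - 1)/(r + 4)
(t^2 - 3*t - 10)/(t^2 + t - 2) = (t - 5)/(t - 1)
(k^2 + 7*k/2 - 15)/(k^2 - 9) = (k^2 + 7*k/2 - 15)/(k^2 - 9)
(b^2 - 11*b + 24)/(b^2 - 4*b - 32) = (b - 3)/(b + 4)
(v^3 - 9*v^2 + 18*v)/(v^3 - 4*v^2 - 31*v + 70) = v*(v^2 - 9*v + 18)/(v^3 - 4*v^2 - 31*v + 70)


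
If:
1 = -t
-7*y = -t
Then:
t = -1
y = -1/7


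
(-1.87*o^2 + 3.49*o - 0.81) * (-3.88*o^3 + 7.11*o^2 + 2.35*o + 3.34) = 7.2556*o^5 - 26.8369*o^4 + 23.5622*o^3 - 3.8034*o^2 + 9.7531*o - 2.7054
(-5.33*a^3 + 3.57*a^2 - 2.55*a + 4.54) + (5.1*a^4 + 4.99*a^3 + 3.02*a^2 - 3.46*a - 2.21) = 5.1*a^4 - 0.34*a^3 + 6.59*a^2 - 6.01*a + 2.33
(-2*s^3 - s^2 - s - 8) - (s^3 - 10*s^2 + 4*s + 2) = -3*s^3 + 9*s^2 - 5*s - 10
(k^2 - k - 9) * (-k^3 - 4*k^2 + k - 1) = -k^5 - 3*k^4 + 14*k^3 + 34*k^2 - 8*k + 9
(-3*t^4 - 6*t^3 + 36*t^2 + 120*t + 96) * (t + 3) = -3*t^5 - 15*t^4 + 18*t^3 + 228*t^2 + 456*t + 288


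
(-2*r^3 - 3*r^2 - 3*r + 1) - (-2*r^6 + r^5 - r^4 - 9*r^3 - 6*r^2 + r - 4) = 2*r^6 - r^5 + r^4 + 7*r^3 + 3*r^2 - 4*r + 5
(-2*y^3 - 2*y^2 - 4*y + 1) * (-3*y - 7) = 6*y^4 + 20*y^3 + 26*y^2 + 25*y - 7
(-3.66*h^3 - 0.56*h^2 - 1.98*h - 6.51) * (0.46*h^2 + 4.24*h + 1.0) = -1.6836*h^5 - 15.776*h^4 - 6.9452*h^3 - 11.9498*h^2 - 29.5824*h - 6.51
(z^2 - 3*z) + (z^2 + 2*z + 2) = 2*z^2 - z + 2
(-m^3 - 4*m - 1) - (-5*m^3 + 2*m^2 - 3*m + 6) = 4*m^3 - 2*m^2 - m - 7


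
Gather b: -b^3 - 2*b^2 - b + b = -b^3 - 2*b^2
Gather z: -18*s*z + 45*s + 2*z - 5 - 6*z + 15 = 45*s + z*(-18*s - 4) + 10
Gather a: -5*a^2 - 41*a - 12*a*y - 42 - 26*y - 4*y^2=-5*a^2 + a*(-12*y - 41) - 4*y^2 - 26*y - 42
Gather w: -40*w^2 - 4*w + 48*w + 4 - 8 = -40*w^2 + 44*w - 4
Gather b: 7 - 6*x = 7 - 6*x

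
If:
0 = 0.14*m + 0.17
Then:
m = -1.21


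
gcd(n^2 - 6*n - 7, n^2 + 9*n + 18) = 1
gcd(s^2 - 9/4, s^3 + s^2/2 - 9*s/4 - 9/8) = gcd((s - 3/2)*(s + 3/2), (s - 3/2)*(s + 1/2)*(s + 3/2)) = s^2 - 9/4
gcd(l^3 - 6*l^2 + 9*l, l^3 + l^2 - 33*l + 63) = l^2 - 6*l + 9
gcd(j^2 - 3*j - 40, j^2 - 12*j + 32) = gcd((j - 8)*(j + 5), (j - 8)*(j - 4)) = j - 8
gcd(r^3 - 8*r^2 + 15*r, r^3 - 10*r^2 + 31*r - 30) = r^2 - 8*r + 15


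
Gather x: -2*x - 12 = -2*x - 12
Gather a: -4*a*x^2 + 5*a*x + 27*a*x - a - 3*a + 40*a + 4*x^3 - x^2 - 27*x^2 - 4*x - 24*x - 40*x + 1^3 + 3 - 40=a*(-4*x^2 + 32*x + 36) + 4*x^3 - 28*x^2 - 68*x - 36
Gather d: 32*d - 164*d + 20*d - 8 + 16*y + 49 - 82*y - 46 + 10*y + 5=-112*d - 56*y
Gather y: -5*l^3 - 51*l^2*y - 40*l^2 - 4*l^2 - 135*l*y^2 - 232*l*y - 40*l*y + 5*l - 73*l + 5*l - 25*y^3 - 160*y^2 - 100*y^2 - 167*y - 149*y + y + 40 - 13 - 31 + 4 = -5*l^3 - 44*l^2 - 63*l - 25*y^3 + y^2*(-135*l - 260) + y*(-51*l^2 - 272*l - 315)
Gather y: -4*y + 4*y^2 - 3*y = 4*y^2 - 7*y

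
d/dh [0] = 0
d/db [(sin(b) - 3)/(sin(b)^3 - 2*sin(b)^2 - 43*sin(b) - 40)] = (-2*sin(b)^3 + 11*sin(b)^2 - 12*sin(b) - 169)*cos(b)/((sin(b) - 8)^2*(sin(b) + 1)^2*(sin(b) + 5)^2)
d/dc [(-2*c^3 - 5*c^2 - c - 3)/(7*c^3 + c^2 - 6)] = (33*c^4 + 14*c^3 + 100*c^2 + 66*c + 6)/(49*c^6 + 14*c^5 + c^4 - 84*c^3 - 12*c^2 + 36)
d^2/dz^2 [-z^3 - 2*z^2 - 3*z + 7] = -6*z - 4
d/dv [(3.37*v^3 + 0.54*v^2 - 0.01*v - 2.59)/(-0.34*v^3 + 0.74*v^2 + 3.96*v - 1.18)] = (2.6774*v^4 + 26.6836*v^3 - 12.4258*v^2 + 2.5588*v + 10.2682)/(0.1156*v^6 - 0.5032*v^5 - 2.1452*v^4 + 6.6632*v^3 + 13.9352*v^2 - 9.3456*v + 1.3924)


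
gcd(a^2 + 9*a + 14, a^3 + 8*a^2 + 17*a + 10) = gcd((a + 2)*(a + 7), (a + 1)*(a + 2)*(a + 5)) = a + 2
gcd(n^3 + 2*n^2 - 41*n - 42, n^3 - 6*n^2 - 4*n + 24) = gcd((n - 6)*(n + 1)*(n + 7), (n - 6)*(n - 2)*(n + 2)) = n - 6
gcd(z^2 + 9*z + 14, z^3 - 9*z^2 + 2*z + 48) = z + 2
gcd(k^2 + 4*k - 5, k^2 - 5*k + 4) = k - 1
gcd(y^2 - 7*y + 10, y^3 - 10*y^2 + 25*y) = y - 5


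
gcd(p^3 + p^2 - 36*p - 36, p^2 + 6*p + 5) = p + 1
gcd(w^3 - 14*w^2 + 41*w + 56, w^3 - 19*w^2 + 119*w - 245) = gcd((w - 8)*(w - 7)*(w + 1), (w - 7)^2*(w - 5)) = w - 7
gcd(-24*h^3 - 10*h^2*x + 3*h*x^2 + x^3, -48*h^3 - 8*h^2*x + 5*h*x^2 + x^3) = -12*h^2 + h*x + x^2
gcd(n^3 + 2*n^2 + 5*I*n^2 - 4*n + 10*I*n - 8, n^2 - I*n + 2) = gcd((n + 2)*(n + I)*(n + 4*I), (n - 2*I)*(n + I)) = n + I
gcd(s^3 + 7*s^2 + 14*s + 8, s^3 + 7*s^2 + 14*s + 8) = s^3 + 7*s^2 + 14*s + 8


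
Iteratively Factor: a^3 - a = (a)*(a^2 - 1) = a*(a + 1)*(a - 1)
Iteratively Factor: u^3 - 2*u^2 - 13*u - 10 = (u - 5)*(u^2 + 3*u + 2) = (u - 5)*(u + 2)*(u + 1)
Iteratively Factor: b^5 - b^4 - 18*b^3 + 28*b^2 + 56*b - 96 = (b - 2)*(b^4 + b^3 - 16*b^2 - 4*b + 48) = (b - 2)^2*(b^3 + 3*b^2 - 10*b - 24) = (b - 2)^2*(b + 4)*(b^2 - b - 6) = (b - 2)^2*(b + 2)*(b + 4)*(b - 3)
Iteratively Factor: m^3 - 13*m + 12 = (m + 4)*(m^2 - 4*m + 3) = (m - 3)*(m + 4)*(m - 1)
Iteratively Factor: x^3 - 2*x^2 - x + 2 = (x + 1)*(x^2 - 3*x + 2) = (x - 1)*(x + 1)*(x - 2)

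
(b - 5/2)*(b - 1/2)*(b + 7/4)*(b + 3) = b^4 + 7*b^3/4 - 31*b^2/4 - 157*b/16 + 105/16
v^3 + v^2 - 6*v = v*(v - 2)*(v + 3)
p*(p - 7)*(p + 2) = p^3 - 5*p^2 - 14*p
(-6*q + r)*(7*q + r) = -42*q^2 + q*r + r^2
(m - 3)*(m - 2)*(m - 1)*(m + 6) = m^4 - 25*m^2 + 60*m - 36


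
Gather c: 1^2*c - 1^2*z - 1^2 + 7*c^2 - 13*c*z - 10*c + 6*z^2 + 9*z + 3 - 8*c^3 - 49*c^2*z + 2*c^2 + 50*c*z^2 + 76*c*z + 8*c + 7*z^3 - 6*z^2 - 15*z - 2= -8*c^3 + c^2*(9 - 49*z) + c*(50*z^2 + 63*z - 1) + 7*z^3 - 7*z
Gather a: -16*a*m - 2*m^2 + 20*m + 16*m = -16*a*m - 2*m^2 + 36*m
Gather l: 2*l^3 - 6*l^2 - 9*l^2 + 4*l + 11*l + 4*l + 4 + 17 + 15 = 2*l^3 - 15*l^2 + 19*l + 36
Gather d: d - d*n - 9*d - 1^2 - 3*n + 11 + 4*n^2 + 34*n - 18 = d*(-n - 8) + 4*n^2 + 31*n - 8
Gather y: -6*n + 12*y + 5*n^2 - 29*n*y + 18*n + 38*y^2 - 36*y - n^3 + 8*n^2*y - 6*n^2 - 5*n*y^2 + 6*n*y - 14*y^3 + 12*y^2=-n^3 - n^2 + 12*n - 14*y^3 + y^2*(50 - 5*n) + y*(8*n^2 - 23*n - 24)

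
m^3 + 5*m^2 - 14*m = m*(m - 2)*(m + 7)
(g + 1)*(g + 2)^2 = g^3 + 5*g^2 + 8*g + 4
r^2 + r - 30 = (r - 5)*(r + 6)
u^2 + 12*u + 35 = (u + 5)*(u + 7)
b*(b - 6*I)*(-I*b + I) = -I*b^3 - 6*b^2 + I*b^2 + 6*b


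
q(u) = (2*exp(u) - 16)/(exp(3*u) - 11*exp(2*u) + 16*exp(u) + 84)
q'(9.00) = 0.00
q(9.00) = 0.00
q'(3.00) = -0.01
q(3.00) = 0.01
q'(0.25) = 0.01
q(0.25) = -0.15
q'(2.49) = -0.04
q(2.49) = 0.02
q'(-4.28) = 0.00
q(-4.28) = -0.19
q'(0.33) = 0.01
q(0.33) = -0.15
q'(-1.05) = 0.01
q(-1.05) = -0.17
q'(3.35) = -0.01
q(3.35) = 0.00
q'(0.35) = 0.01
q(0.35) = -0.15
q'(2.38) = -0.05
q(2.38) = 0.02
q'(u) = (2*exp(u) - 16)*(-3*exp(3*u) + 22*exp(2*u) - 16*exp(u))/(exp(3*u) - 11*exp(2*u) + 16*exp(u) + 84)^2 + 2*exp(u)/(exp(3*u) - 11*exp(2*u) + 16*exp(u) + 84)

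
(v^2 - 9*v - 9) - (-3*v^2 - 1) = 4*v^2 - 9*v - 8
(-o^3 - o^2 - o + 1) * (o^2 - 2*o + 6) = -o^5 + o^4 - 5*o^3 - 3*o^2 - 8*o + 6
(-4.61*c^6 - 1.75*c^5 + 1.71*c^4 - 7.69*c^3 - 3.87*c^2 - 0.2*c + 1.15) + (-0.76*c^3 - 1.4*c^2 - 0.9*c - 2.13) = -4.61*c^6 - 1.75*c^5 + 1.71*c^4 - 8.45*c^3 - 5.27*c^2 - 1.1*c - 0.98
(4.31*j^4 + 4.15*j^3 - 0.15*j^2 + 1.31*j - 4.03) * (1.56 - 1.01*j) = -4.3531*j^5 + 2.5321*j^4 + 6.6255*j^3 - 1.5571*j^2 + 6.1139*j - 6.2868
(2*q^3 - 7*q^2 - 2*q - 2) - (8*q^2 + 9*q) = 2*q^3 - 15*q^2 - 11*q - 2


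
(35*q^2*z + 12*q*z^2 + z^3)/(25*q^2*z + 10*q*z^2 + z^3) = (7*q + z)/(5*q + z)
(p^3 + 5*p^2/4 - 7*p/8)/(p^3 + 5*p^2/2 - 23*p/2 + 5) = p*(4*p + 7)/(4*(p^2 + 3*p - 10))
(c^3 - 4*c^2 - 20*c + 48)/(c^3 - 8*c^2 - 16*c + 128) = (c^2 - 8*c + 12)/(c^2 - 12*c + 32)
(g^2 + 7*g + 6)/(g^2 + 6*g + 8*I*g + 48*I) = (g + 1)/(g + 8*I)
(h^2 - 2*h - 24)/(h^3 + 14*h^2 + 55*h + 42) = (h^2 - 2*h - 24)/(h^3 + 14*h^2 + 55*h + 42)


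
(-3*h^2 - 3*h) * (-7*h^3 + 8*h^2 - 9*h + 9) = 21*h^5 - 3*h^4 + 3*h^3 - 27*h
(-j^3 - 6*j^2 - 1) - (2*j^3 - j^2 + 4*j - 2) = -3*j^3 - 5*j^2 - 4*j + 1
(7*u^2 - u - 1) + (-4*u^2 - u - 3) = 3*u^2 - 2*u - 4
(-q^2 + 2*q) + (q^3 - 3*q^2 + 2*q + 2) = q^3 - 4*q^2 + 4*q + 2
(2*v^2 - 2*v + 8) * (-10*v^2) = -20*v^4 + 20*v^3 - 80*v^2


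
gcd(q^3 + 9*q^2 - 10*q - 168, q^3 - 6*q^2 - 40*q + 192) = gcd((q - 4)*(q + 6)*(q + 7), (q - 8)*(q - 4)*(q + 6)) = q^2 + 2*q - 24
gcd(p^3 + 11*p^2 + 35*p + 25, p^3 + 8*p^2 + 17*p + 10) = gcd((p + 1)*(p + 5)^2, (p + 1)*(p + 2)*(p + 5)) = p^2 + 6*p + 5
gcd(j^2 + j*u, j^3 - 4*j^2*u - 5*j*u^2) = j^2 + j*u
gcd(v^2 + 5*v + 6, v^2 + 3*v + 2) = v + 2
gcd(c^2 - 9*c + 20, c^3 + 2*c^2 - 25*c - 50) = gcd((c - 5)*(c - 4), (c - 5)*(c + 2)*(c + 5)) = c - 5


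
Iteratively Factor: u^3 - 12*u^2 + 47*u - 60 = (u - 5)*(u^2 - 7*u + 12) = (u - 5)*(u - 4)*(u - 3)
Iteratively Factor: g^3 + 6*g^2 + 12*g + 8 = (g + 2)*(g^2 + 4*g + 4) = (g + 2)^2*(g + 2)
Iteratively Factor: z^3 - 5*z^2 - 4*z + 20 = (z - 5)*(z^2 - 4) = (z - 5)*(z - 2)*(z + 2)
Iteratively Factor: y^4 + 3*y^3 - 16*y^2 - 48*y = (y + 3)*(y^3 - 16*y) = y*(y + 3)*(y^2 - 16) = y*(y + 3)*(y + 4)*(y - 4)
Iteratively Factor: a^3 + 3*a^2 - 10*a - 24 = (a + 4)*(a^2 - a - 6) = (a - 3)*(a + 4)*(a + 2)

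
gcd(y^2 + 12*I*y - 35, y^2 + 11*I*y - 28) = y + 7*I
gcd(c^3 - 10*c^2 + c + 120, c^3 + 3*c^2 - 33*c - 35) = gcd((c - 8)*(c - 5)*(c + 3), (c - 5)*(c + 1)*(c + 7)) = c - 5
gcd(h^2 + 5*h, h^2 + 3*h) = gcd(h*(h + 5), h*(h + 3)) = h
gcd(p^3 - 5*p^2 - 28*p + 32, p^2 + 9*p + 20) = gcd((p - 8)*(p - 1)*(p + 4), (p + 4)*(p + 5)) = p + 4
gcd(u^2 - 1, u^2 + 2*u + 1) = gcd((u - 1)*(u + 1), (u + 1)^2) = u + 1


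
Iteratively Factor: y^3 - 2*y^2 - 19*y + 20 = (y + 4)*(y^2 - 6*y + 5) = (y - 1)*(y + 4)*(y - 5)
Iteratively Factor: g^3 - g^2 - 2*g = (g - 2)*(g^2 + g) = g*(g - 2)*(g + 1)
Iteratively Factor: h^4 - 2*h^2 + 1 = (h - 1)*(h^3 + h^2 - h - 1) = (h - 1)*(h + 1)*(h^2 - 1) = (h - 1)^2*(h + 1)*(h + 1)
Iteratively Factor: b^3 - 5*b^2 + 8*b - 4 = (b - 2)*(b^2 - 3*b + 2) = (b - 2)^2*(b - 1)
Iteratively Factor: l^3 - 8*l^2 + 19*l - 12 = (l - 3)*(l^2 - 5*l + 4) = (l - 4)*(l - 3)*(l - 1)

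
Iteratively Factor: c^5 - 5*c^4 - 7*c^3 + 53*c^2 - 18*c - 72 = (c - 4)*(c^4 - c^3 - 11*c^2 + 9*c + 18) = (c - 4)*(c + 3)*(c^3 - 4*c^2 + c + 6) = (c - 4)*(c - 3)*(c + 3)*(c^2 - c - 2) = (c - 4)*(c - 3)*(c + 1)*(c + 3)*(c - 2)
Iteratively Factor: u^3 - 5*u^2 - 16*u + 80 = (u - 5)*(u^2 - 16) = (u - 5)*(u - 4)*(u + 4)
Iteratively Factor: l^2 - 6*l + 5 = (l - 5)*(l - 1)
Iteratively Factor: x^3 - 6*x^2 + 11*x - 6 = (x - 2)*(x^2 - 4*x + 3) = (x - 2)*(x - 1)*(x - 3)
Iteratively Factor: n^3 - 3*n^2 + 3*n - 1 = (n - 1)*(n^2 - 2*n + 1) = (n - 1)^2*(n - 1)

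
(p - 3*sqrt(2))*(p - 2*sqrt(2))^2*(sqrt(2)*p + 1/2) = sqrt(2)*p^4 - 27*p^3/2 + 57*sqrt(2)*p^2/2 - 32*p - 12*sqrt(2)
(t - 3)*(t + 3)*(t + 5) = t^3 + 5*t^2 - 9*t - 45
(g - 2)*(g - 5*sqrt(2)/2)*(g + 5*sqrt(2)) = g^3 - 2*g^2 + 5*sqrt(2)*g^2/2 - 25*g - 5*sqrt(2)*g + 50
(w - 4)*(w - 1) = w^2 - 5*w + 4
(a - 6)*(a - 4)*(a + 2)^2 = a^4 - 6*a^3 - 12*a^2 + 56*a + 96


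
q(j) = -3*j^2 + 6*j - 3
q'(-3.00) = 24.00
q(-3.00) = -48.00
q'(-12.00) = 78.00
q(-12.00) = -507.00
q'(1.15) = -0.90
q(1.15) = -0.07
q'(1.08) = -0.48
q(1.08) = -0.02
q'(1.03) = -0.18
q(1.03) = -0.00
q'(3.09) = -12.54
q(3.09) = -13.10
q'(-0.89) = 11.34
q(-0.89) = -10.72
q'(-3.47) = 26.82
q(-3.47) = -59.94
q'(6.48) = -32.88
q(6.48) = -90.09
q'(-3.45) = 26.70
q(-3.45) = -59.41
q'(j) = 6 - 6*j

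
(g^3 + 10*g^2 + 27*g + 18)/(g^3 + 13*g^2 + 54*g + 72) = (g + 1)/(g + 4)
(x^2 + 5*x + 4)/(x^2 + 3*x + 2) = (x + 4)/(x + 2)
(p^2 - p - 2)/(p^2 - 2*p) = (p + 1)/p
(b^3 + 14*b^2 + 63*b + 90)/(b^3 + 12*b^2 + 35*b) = (b^2 + 9*b + 18)/(b*(b + 7))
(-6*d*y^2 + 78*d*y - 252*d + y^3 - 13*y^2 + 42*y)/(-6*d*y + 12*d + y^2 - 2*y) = (y^2 - 13*y + 42)/(y - 2)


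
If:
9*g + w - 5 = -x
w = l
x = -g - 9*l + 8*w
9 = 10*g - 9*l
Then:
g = 5/8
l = -11/36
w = -11/36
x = -23/72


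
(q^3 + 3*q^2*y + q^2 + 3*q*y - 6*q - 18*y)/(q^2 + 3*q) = q + 3*y - 2 - 6*y/q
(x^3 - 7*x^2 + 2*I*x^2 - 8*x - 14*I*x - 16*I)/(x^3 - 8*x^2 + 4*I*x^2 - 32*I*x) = (x^2 + x*(1 + 2*I) + 2*I)/(x*(x + 4*I))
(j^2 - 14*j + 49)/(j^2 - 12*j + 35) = (j - 7)/(j - 5)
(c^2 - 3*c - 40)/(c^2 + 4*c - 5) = (c - 8)/(c - 1)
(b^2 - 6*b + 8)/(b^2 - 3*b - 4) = (b - 2)/(b + 1)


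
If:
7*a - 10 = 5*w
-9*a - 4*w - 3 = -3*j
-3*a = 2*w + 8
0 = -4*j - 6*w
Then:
No Solution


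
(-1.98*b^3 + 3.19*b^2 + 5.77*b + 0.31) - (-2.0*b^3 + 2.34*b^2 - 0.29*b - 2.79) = 0.02*b^3 + 0.85*b^2 + 6.06*b + 3.1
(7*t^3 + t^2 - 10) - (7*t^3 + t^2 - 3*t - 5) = 3*t - 5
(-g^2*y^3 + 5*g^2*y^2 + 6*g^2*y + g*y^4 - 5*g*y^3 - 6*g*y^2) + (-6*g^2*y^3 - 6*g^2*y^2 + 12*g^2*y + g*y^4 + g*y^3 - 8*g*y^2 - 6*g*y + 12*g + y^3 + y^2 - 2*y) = -7*g^2*y^3 - g^2*y^2 + 18*g^2*y + 2*g*y^4 - 4*g*y^3 - 14*g*y^2 - 6*g*y + 12*g + y^3 + y^2 - 2*y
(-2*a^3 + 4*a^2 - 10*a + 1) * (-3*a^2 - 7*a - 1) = 6*a^5 + 2*a^4 + 4*a^3 + 63*a^2 + 3*a - 1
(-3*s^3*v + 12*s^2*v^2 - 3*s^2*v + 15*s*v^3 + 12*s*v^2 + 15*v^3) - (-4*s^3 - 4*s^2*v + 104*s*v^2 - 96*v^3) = -3*s^3*v + 4*s^3 + 12*s^2*v^2 + s^2*v + 15*s*v^3 - 92*s*v^2 + 111*v^3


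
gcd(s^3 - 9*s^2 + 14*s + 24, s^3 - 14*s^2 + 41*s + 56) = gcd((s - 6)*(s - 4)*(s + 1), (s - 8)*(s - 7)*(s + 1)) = s + 1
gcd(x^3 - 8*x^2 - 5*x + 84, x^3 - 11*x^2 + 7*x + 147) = x^2 - 4*x - 21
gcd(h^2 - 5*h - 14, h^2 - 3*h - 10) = h + 2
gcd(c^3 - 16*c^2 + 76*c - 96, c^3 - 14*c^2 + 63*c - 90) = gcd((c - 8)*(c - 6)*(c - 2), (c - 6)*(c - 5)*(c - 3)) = c - 6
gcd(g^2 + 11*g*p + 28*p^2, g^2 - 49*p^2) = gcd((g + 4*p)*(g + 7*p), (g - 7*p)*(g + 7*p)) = g + 7*p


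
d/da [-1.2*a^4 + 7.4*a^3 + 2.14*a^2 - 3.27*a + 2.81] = -4.8*a^3 + 22.2*a^2 + 4.28*a - 3.27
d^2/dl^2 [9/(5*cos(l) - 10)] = 9*(sin(l)^2 - 2*cos(l) + 1)/(5*(cos(l) - 2)^3)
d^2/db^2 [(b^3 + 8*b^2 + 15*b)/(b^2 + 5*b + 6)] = -12/(b^3 + 6*b^2 + 12*b + 8)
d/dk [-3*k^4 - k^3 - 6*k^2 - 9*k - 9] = -12*k^3 - 3*k^2 - 12*k - 9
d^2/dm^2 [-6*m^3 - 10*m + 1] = -36*m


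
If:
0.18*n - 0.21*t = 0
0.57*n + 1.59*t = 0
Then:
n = 0.00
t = 0.00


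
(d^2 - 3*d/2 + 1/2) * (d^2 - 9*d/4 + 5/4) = d^4 - 15*d^3/4 + 41*d^2/8 - 3*d + 5/8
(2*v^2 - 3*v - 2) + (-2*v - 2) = 2*v^2 - 5*v - 4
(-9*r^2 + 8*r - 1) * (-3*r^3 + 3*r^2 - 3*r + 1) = 27*r^5 - 51*r^4 + 54*r^3 - 36*r^2 + 11*r - 1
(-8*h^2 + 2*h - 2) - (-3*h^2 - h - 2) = -5*h^2 + 3*h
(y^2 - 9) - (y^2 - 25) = 16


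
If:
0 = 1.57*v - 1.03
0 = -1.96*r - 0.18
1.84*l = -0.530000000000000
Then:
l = -0.29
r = -0.09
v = 0.66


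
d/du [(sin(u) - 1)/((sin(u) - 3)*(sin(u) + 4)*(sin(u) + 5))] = (-2*sin(u)^3 - 3*sin(u)^2 + 12*sin(u) - 67)*cos(u)/((sin(u) - 3)^2*(sin(u) + 4)^2*(sin(u) + 5)^2)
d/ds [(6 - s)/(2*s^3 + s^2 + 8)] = (-2*s^3 - s^2 + 2*s*(s - 6)*(3*s + 1) - 8)/(2*s^3 + s^2 + 8)^2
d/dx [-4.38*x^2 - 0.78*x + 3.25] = -8.76*x - 0.78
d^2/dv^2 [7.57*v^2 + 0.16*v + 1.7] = 15.1400000000000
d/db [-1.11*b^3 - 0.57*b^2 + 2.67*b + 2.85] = -3.33*b^2 - 1.14*b + 2.67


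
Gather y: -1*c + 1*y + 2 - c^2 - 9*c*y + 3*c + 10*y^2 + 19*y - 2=-c^2 + 2*c + 10*y^2 + y*(20 - 9*c)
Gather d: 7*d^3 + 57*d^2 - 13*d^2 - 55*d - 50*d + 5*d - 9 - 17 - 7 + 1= 7*d^3 + 44*d^2 - 100*d - 32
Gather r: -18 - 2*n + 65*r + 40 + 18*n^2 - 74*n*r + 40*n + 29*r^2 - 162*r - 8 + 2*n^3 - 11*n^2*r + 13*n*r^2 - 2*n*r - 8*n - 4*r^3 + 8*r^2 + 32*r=2*n^3 + 18*n^2 + 30*n - 4*r^3 + r^2*(13*n + 37) + r*(-11*n^2 - 76*n - 65) + 14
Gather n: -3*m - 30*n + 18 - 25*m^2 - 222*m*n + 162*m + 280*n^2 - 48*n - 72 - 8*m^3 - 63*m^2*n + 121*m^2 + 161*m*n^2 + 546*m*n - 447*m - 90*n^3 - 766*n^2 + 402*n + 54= -8*m^3 + 96*m^2 - 288*m - 90*n^3 + n^2*(161*m - 486) + n*(-63*m^2 + 324*m + 324)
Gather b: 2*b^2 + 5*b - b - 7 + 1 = 2*b^2 + 4*b - 6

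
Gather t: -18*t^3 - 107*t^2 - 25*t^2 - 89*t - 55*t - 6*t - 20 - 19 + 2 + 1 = -18*t^3 - 132*t^2 - 150*t - 36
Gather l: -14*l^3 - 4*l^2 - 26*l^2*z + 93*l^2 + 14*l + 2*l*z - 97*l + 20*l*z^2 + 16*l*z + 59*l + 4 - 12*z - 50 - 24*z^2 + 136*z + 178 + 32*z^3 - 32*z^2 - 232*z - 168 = -14*l^3 + l^2*(89 - 26*z) + l*(20*z^2 + 18*z - 24) + 32*z^3 - 56*z^2 - 108*z - 36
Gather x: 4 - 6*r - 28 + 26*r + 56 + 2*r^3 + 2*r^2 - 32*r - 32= 2*r^3 + 2*r^2 - 12*r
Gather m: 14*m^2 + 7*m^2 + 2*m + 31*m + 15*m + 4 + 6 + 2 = 21*m^2 + 48*m + 12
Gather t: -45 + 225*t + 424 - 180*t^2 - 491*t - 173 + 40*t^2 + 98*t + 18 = -140*t^2 - 168*t + 224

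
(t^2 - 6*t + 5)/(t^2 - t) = (t - 5)/t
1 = 1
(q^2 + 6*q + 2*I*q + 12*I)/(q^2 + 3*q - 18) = (q + 2*I)/(q - 3)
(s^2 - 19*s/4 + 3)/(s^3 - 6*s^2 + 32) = (s - 3/4)/(s^2 - 2*s - 8)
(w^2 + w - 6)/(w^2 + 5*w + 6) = (w - 2)/(w + 2)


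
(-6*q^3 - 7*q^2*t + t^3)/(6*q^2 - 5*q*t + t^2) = (-2*q^2 - 3*q*t - t^2)/(2*q - t)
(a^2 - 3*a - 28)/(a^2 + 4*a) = (a - 7)/a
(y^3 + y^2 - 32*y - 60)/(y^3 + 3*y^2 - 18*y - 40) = (y - 6)/(y - 4)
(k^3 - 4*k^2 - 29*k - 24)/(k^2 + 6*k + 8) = (k^3 - 4*k^2 - 29*k - 24)/(k^2 + 6*k + 8)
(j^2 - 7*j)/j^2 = (j - 7)/j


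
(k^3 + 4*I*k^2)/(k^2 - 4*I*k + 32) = k^2/(k - 8*I)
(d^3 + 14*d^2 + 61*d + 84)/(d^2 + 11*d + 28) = d + 3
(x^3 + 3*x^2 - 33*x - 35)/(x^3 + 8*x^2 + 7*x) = (x - 5)/x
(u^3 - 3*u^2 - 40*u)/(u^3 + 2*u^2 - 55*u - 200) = u/(u + 5)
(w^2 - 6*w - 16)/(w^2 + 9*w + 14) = (w - 8)/(w + 7)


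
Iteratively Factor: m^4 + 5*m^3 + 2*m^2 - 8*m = (m)*(m^3 + 5*m^2 + 2*m - 8) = m*(m - 1)*(m^2 + 6*m + 8) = m*(m - 1)*(m + 2)*(m + 4)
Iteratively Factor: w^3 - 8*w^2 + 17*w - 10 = (w - 1)*(w^2 - 7*w + 10) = (w - 5)*(w - 1)*(w - 2)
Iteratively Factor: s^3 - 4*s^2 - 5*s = (s - 5)*(s^2 + s) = s*(s - 5)*(s + 1)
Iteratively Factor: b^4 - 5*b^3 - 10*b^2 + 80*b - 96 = (b - 2)*(b^3 - 3*b^2 - 16*b + 48) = (b - 3)*(b - 2)*(b^2 - 16) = (b - 4)*(b - 3)*(b - 2)*(b + 4)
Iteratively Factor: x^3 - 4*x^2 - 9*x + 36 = (x - 3)*(x^2 - x - 12) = (x - 4)*(x - 3)*(x + 3)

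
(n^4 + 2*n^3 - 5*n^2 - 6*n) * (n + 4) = n^5 + 6*n^4 + 3*n^3 - 26*n^2 - 24*n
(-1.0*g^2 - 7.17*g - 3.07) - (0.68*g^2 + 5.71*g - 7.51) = -1.68*g^2 - 12.88*g + 4.44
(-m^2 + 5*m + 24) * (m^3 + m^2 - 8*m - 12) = -m^5 + 4*m^4 + 37*m^3 - 4*m^2 - 252*m - 288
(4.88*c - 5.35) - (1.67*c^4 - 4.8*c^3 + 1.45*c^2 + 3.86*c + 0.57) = -1.67*c^4 + 4.8*c^3 - 1.45*c^2 + 1.02*c - 5.92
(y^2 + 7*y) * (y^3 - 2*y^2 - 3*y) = y^5 + 5*y^4 - 17*y^3 - 21*y^2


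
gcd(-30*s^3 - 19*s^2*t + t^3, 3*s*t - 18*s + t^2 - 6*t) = 3*s + t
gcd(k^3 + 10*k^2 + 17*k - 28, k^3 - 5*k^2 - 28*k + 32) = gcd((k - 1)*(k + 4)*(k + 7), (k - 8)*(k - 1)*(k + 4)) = k^2 + 3*k - 4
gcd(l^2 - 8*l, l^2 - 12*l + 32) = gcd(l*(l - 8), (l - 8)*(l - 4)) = l - 8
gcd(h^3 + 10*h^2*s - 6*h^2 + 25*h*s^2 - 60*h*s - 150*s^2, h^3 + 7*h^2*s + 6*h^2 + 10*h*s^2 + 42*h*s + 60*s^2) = h + 5*s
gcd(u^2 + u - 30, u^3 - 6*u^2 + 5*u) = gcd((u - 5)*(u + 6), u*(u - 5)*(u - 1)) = u - 5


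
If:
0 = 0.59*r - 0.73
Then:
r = 1.24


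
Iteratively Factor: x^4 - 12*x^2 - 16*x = (x + 2)*(x^3 - 2*x^2 - 8*x) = x*(x + 2)*(x^2 - 2*x - 8) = x*(x + 2)^2*(x - 4)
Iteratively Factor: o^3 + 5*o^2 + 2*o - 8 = (o + 2)*(o^2 + 3*o - 4) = (o - 1)*(o + 2)*(o + 4)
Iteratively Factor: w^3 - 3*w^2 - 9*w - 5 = (w + 1)*(w^2 - 4*w - 5) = (w + 1)^2*(w - 5)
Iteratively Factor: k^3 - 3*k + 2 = (k - 1)*(k^2 + k - 2) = (k - 1)*(k + 2)*(k - 1)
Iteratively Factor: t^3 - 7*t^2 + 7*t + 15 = (t - 3)*(t^2 - 4*t - 5) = (t - 5)*(t - 3)*(t + 1)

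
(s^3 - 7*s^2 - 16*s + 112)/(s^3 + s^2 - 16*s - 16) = (s - 7)/(s + 1)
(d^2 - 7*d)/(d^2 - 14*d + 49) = d/(d - 7)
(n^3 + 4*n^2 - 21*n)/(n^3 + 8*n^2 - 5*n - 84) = n/(n + 4)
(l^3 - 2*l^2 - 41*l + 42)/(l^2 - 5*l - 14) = (l^2 + 5*l - 6)/(l + 2)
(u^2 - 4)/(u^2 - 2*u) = (u + 2)/u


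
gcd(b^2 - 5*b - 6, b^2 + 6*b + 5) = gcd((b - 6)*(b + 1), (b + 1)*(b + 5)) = b + 1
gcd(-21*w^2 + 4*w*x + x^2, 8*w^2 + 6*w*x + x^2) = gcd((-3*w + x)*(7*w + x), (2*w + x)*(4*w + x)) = 1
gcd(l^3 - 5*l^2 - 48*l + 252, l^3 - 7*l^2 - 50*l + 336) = l^2 + l - 42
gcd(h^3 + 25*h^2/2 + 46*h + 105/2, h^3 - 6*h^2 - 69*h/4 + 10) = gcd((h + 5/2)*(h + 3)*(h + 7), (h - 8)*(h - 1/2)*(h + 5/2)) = h + 5/2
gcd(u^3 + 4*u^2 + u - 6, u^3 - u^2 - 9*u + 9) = u^2 + 2*u - 3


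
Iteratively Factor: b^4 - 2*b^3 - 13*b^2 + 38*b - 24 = (b - 2)*(b^3 - 13*b + 12) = (b - 2)*(b + 4)*(b^2 - 4*b + 3) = (b - 2)*(b - 1)*(b + 4)*(b - 3)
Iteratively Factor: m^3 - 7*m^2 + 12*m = (m - 3)*(m^2 - 4*m) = (m - 4)*(m - 3)*(m)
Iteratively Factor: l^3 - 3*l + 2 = (l - 1)*(l^2 + l - 2) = (l - 1)*(l + 2)*(l - 1)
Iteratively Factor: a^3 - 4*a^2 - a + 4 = (a + 1)*(a^2 - 5*a + 4) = (a - 4)*(a + 1)*(a - 1)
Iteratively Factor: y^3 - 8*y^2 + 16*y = (y)*(y^2 - 8*y + 16) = y*(y - 4)*(y - 4)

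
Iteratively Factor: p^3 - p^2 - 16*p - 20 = (p + 2)*(p^2 - 3*p - 10) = (p - 5)*(p + 2)*(p + 2)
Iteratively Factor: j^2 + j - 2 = (j + 2)*(j - 1)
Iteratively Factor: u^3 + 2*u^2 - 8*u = (u + 4)*(u^2 - 2*u) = u*(u + 4)*(u - 2)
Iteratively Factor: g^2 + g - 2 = (g + 2)*(g - 1)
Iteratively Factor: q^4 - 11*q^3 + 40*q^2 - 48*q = (q - 4)*(q^3 - 7*q^2 + 12*q) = q*(q - 4)*(q^2 - 7*q + 12) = q*(q - 4)^2*(q - 3)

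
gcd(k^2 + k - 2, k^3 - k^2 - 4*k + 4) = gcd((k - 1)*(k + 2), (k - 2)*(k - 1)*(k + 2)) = k^2 + k - 2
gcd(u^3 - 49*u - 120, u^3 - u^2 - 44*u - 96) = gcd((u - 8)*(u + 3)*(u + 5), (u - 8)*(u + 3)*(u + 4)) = u^2 - 5*u - 24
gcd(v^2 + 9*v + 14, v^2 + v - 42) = v + 7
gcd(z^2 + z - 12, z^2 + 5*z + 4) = z + 4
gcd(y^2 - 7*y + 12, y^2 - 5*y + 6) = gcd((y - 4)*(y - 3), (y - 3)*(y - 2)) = y - 3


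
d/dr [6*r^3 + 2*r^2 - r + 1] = 18*r^2 + 4*r - 1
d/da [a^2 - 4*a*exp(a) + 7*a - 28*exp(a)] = -4*a*exp(a) + 2*a - 32*exp(a) + 7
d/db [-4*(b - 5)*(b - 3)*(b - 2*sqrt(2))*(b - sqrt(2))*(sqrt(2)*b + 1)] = -20*sqrt(2)*b^4 + 80*b^3 + 128*sqrt(2)*b^3 - 480*b^2 - 192*sqrt(2)*b^2 + 64*sqrt(2)*b + 568*b - 60*sqrt(2) + 128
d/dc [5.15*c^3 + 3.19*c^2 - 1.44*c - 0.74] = 15.45*c^2 + 6.38*c - 1.44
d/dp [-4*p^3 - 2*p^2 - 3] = 4*p*(-3*p - 1)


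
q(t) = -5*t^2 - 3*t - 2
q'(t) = -10*t - 3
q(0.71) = -6.65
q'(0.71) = -10.10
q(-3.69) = -59.01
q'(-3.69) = 33.90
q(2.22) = -33.30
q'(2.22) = -25.20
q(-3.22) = -44.18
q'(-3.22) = 29.20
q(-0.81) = -2.85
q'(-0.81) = 5.10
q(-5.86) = -156.12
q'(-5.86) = 55.60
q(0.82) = -7.82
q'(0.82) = -11.20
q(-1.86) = -13.72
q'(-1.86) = 15.60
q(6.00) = -200.00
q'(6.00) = -63.00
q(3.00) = -56.00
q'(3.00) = -33.00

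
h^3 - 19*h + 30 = (h - 3)*(h - 2)*(h + 5)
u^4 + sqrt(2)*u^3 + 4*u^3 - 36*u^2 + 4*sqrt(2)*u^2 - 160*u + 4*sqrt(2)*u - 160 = (u + 2)^2*(u - 4*sqrt(2))*(u + 5*sqrt(2))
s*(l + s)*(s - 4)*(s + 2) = l*s^3 - 2*l*s^2 - 8*l*s + s^4 - 2*s^3 - 8*s^2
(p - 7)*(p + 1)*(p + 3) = p^3 - 3*p^2 - 25*p - 21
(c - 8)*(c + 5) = c^2 - 3*c - 40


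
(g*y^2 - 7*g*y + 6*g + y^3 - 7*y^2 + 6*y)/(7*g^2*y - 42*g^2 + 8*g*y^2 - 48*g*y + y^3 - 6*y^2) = (y - 1)/(7*g + y)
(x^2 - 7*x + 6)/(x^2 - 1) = (x - 6)/(x + 1)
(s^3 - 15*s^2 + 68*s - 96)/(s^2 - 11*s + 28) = (s^2 - 11*s + 24)/(s - 7)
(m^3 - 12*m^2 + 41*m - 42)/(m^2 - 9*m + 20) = (m^3 - 12*m^2 + 41*m - 42)/(m^2 - 9*m + 20)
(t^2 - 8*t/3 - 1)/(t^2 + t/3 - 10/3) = (3*t^2 - 8*t - 3)/(3*t^2 + t - 10)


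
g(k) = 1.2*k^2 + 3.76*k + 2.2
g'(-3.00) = -3.44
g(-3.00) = 1.72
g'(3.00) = 10.96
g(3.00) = 24.28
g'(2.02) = 8.61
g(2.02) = 14.69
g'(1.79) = 8.06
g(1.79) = 12.78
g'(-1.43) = 0.33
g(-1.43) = -0.72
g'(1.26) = 6.78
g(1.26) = 8.84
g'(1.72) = 7.89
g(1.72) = 12.22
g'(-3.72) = -5.17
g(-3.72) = 4.82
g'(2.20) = 9.04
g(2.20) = 16.28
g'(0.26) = 4.38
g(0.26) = 3.26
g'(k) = 2.4*k + 3.76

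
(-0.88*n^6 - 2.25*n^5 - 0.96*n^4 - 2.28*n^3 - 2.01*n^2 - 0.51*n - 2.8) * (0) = 0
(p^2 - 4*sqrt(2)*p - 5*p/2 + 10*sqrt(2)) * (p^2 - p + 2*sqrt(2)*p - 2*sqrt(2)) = p^4 - 7*p^3/2 - 2*sqrt(2)*p^3 - 27*p^2/2 + 7*sqrt(2)*p^2 - 5*sqrt(2)*p + 56*p - 40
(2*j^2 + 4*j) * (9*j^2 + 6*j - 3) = 18*j^4 + 48*j^3 + 18*j^2 - 12*j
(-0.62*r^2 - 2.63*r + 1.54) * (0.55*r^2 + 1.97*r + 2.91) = -0.341*r^4 - 2.6679*r^3 - 6.1383*r^2 - 4.6195*r + 4.4814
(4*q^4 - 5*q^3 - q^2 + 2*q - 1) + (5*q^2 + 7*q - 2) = 4*q^4 - 5*q^3 + 4*q^2 + 9*q - 3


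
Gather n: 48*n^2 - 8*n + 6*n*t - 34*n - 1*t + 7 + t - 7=48*n^2 + n*(6*t - 42)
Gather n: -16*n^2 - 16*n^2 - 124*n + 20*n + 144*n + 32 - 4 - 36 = -32*n^2 + 40*n - 8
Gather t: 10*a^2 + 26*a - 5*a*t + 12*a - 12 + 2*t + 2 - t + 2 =10*a^2 + 38*a + t*(1 - 5*a) - 8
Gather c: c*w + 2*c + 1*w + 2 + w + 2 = c*(w + 2) + 2*w + 4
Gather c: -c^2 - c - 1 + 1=-c^2 - c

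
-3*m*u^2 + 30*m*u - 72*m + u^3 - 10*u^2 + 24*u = (-3*m + u)*(u - 6)*(u - 4)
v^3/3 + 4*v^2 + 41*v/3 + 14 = (v/3 + 1)*(v + 2)*(v + 7)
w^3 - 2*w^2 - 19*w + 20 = (w - 5)*(w - 1)*(w + 4)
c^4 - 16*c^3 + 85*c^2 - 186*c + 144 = (c - 8)*(c - 3)^2*(c - 2)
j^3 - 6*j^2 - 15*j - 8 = (j - 8)*(j + 1)^2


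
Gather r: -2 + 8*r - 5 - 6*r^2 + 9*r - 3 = -6*r^2 + 17*r - 10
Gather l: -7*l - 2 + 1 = -7*l - 1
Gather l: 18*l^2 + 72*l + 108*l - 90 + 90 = 18*l^2 + 180*l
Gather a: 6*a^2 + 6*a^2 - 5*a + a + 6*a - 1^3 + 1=12*a^2 + 2*a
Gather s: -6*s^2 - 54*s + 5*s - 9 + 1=-6*s^2 - 49*s - 8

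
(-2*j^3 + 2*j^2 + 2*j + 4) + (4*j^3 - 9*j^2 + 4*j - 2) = 2*j^3 - 7*j^2 + 6*j + 2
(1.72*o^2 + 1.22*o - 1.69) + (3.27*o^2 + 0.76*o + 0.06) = 4.99*o^2 + 1.98*o - 1.63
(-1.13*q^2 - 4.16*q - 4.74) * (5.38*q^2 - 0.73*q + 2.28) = -6.0794*q^4 - 21.5559*q^3 - 25.0408*q^2 - 6.0246*q - 10.8072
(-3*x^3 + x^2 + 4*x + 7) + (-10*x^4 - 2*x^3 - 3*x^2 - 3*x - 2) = -10*x^4 - 5*x^3 - 2*x^2 + x + 5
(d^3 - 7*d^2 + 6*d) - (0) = d^3 - 7*d^2 + 6*d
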